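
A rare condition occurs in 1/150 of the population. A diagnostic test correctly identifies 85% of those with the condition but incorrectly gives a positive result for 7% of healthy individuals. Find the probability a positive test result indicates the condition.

Let D = the rare event, + = positive/flagged.
P(D) = 1/150
P(+|D) = 85/100 = 17/20
P(+|D') = 7/100
P(+) = P(+|D)P(D) + P(+|D')P(D')
     = \frac{17}{20} × \frac{1}{150} + \frac{7}{100} × \frac{149}{150}
     = \frac{47}{625}
P(D|+) = P(+|D)P(D)/P(+) = \frac{85}{1128}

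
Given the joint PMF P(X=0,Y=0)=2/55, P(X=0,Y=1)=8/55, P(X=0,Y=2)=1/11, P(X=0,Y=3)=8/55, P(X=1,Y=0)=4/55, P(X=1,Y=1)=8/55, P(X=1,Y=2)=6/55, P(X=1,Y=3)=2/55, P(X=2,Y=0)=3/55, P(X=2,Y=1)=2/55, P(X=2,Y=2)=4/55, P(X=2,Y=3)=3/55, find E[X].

First find marginal of X:
P(X=0) = 23/55
P(X=1) = 4/11
P(X=2) = 12/55
E[X] = 0 × 23/55 + 1 × 4/11 + 2 × 12/55 = 4/5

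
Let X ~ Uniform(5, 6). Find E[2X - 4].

For X ~ Uniform(5, 6):
E[X] = \frac{11}{2}
E[2X - 4] = 2 × E[X] - 4 = 7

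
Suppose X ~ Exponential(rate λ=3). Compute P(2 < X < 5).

P(2 < X < 5) = ∫_{2}^{5} f(x) dx
where f(x) = 3 e^{- 3 x}
= - \frac{1 - e^{9}}{e^{15}}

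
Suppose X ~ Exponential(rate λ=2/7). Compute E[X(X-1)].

E[X(X-1)] = E[X² - X] = E[X²] - E[X]
E[X] = \frac{7}{2}
E[X²] = Var(X) + (E[X])² = \frac{49}{4} + (\frac{7}{2})² = \frac{49}{2}
E[X(X-1)] = \frac{49}{2} - \frac{7}{2} = 21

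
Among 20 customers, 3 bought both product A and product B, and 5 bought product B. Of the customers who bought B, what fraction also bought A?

P(A ∩ B) = 3/20
P(B) = 5/20 = 1/4
P(A|B) = P(A ∩ B) / P(B) = (3/20) / (1/4) = 3/5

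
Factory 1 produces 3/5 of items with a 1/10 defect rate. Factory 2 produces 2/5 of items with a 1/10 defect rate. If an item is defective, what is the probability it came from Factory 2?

Using Bayes' theorem:
P(F1) = 3/5, P(D|F1) = 1/10
P(F2) = 2/5, P(D|F2) = 1/10
P(D) = P(D|F1)P(F1) + P(D|F2)P(F2)
     = \frac{1}{10}
P(F2|D) = P(D|F2)P(F2) / P(D)
= \frac{2}{5}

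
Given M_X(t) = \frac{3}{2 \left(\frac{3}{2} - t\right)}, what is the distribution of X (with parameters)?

The MGF M(t) = \frac{3}{2 \left(\frac{3}{2} - t\right)} is the standard form for the Exponential distribution.
Comparing with the known MGF formula identifies: Exponential(rate λ=3/2)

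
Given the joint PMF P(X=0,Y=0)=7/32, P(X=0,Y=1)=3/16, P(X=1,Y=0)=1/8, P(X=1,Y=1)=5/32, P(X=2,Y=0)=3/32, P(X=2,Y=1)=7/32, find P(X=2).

P(X=2) = P(X=2,Y=0) + P(X=2,Y=1)
= 3/32 + 7/32
= 5/16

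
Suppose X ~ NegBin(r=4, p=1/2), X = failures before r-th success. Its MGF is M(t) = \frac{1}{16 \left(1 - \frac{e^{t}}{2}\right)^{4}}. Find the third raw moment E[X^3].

To find E[X^3], compute M^(3)(0):
M^(1)(t) = \frac{e^{t}}{8 \left(1 - \frac{e^{t}}{2}\right)^{5}}
M^(2)(t) = \frac{e^{t}}{8 \left(1 - \frac{e^{t}}{2}\right)^{5}} + \frac{5 e^{2 t}}{16 \left(1 - \frac{e^{t}}{2}\right)^{6}}
M^(3)(t) = \frac{e^{t}}{8 \left(1 - \frac{e^{t}}{2}\right)^{5}} + \frac{15 e^{2 t}}{16 \left(1 - \frac{e^{t}}{2}\right)^{6}} + \frac{15 e^{3 t}}{16 \left(1 - \frac{e^{t}}{2}\right)^{7}}
M^(3)(0) = 184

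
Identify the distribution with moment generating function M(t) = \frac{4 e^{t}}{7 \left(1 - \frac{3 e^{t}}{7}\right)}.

The MGF M(t) = \frac{4 e^{t}}{7 \left(1 - \frac{3 e^{t}}{7}\right)} is the standard form for the Geometric distribution.
Comparing with the known MGF formula identifies: Geometric(p=4/7), X = trial number of first success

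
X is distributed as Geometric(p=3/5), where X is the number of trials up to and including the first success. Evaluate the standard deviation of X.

For X ~ Geometric(p=3/5), where X is the number of trials up to and including the first success:
Var(X) = \frac{10}{9}
SD(X) = √(Var(X)) = √(\frac{10}{9}) = \frac{\sqrt{10}}{3}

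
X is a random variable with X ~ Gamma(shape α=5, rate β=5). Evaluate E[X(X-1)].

E[X(X-1)] = E[X² - X] = E[X²] - E[X]
E[X] = 1
E[X²] = Var(X) + (E[X])² = \frac{1}{5} + (1)² = \frac{6}{5}
E[X(X-1)] = \frac{6}{5} - 1 = \frac{1}{5}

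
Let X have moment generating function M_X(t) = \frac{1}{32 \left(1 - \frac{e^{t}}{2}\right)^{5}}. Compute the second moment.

To find E[X^2], compute M^(2)(0):
M^(1)(t) = \frac{5 e^{t}}{64 \left(1 - \frac{e^{t}}{2}\right)^{6}}
M^(2)(t) = \frac{5 e^{t}}{64 \left(1 - \frac{e^{t}}{2}\right)^{6}} + \frac{15 e^{2 t}}{64 \left(1 - \frac{e^{t}}{2}\right)^{7}}
M^(2)(0) = 35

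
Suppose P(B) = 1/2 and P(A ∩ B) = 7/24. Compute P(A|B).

P(A|B) = P(A ∩ B) / P(B)
= (7/24) / (1/2)
= 7/12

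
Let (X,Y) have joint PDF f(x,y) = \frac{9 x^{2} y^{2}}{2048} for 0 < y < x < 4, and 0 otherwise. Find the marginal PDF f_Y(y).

f_Y(y) = ∫_y^4 \frac{9 x^{2} y^{2}}{2048} dx = \frac{3 y^{2} \left(64 - y^{3}\right)}{2048}
for 0 < y < 4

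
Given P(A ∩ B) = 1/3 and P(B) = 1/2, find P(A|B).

P(A|B) = P(A ∩ B) / P(B)
= (1/3) / (1/2)
= 2/3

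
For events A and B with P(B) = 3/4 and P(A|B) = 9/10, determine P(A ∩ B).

By definition, P(A|B) = P(A ∩ B) / P(B)
So P(A ∩ B) = P(A|B) × P(B)
= 9/10 × 3/4
= 27/40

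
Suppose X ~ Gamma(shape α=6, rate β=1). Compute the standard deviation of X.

For X ~ Gamma(shape α=6, rate β=1):
Var(X) = 6
SD(X) = √(Var(X)) = √(6) = \sqrt{6}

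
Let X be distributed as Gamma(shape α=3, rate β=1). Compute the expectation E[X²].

Using the identity E[X²] = Var(X) + (E[X])²:
E[X] = 3
Var(X) = 3
E[X²] = 3 + (3)²
= 12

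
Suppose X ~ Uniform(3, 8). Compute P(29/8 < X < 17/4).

P(29/8 < X < 17/4) = ∫_{29/8}^{17/4} f(x) dx
where f(x) = \frac{1}{5}
= \frac{1}{8}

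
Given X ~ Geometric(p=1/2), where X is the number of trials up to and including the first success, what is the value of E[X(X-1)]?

E[X(X-1)] = E[X² - X] = E[X²] - E[X]
E[X] = 2
E[X²] = Var(X) + (E[X])² = 2 + (2)² = 6
E[X(X-1)] = 6 - 2 = 4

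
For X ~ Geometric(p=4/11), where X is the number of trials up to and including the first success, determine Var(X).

For X ~ Geometric(p=4/11), where X is the number of trials up to and including the first success:
Var(X) = \frac{77}{16}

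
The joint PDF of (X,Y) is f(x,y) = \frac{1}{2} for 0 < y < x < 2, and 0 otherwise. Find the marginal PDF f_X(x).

f_X(x) = ∫_0^x \frac{1}{2} dy = \frac{x}{2}
for 0 < x < 2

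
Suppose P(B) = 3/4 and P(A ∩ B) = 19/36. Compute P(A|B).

P(A|B) = P(A ∩ B) / P(B)
= (19/36) / (3/4)
= 19/27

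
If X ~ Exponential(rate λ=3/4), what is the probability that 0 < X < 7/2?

P(0 < X < 7/2) = ∫_{0}^{7/2} f(x) dx
where f(x) = \frac{3 e^{- \frac{3 x}{4}}}{4}
= 1 - e^{- \frac{21}{8}}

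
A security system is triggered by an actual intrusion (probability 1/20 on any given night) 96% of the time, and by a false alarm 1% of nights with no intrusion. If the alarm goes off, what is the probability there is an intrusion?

Let D = the rare event, + = positive/flagged.
P(D) = 1/20
P(+|D) = 96/100 = 24/25
P(+|D') = 1/100
P(+) = P(+|D)P(D) + P(+|D')P(D')
     = \frac{24}{25} × \frac{1}{20} + \frac{1}{100} × \frac{19}{20}
     = \frac{23}{400}
P(D|+) = P(+|D)P(D)/P(+) = \frac{96}{115}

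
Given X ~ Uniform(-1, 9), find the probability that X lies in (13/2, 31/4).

P(13/2 < X < 31/4) = ∫_{13/2}^{31/4} f(x) dx
where f(x) = \frac{1}{10}
= \frac{1}{8}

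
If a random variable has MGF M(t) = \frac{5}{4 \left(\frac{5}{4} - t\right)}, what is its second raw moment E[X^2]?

To find E[X^2], compute M^(2)(0):
M^(1)(t) = \frac{5}{4 \left(\frac{5}{4} - t\right)^{2}}
M^(2)(t) = \frac{5}{2 \left(\frac{5}{4} - t\right)^{3}}
M^(2)(0) = \frac{32}{25}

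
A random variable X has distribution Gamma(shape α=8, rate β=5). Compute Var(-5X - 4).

For X ~ Gamma(shape α=8, rate β=5):
Var(X) = \frac{8}{25}
Var(-5X - 4) = (-5)² × Var(X) = 25 × \frac{8}{25} = 8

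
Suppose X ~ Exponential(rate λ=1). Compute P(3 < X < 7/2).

P(3 < X < 7/2) = ∫_{3}^{7/2} f(x) dx
where f(x) = e^{- x}
= - \frac{1}{e^{\frac{7}{2}}} + e^{-3}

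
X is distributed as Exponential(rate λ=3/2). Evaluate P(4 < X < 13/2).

P(4 < X < 13/2) = ∫_{4}^{13/2} f(x) dx
where f(x) = \frac{3 e^{- \frac{3 x}{2}}}{2}
= - \frac{1}{e^{\frac{39}{4}}} + e^{-6}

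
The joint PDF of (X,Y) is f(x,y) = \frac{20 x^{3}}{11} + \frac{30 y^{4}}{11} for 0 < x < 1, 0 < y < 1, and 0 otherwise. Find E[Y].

E[Y] = ∫_0^1 ∫_0^1 y × f(x,y) dx dy
= \frac{15}{22}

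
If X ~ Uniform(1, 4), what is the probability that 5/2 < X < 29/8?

P(5/2 < X < 29/8) = ∫_{5/2}^{29/8} f(x) dx
where f(x) = \frac{1}{3}
= \frac{3}{8}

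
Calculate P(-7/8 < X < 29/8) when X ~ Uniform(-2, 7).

P(-7/8 < X < 29/8) = ∫_{-7/8}^{29/8} f(x) dx
where f(x) = \frac{1}{9}
= \frac{1}{2}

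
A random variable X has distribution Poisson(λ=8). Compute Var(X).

For X ~ Poisson(λ=8):
Var(X) = 8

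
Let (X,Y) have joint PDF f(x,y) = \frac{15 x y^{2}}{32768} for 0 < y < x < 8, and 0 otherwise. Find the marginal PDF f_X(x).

f_X(x) = ∫_0^x \frac{15 x y^{2}}{32768} dy = \frac{5 x^{4}}{32768}
for 0 < x < 8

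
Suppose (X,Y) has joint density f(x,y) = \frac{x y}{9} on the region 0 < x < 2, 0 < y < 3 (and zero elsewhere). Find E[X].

f_X(x) = ∫_0^3 \frac{x y}{9} dy = \frac{x}{2}
E[X] = ∫_0^2 x × (\frac{x}{2}) dx = \frac{4}{3}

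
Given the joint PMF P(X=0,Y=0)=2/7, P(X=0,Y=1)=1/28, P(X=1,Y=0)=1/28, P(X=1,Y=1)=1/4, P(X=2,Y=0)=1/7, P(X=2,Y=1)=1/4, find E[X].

First find marginal of X:
P(X=0) = 9/28
P(X=1) = 2/7
P(X=2) = 11/28
E[X] = 0 × 9/28 + 1 × 2/7 + 2 × 11/28 = 15/14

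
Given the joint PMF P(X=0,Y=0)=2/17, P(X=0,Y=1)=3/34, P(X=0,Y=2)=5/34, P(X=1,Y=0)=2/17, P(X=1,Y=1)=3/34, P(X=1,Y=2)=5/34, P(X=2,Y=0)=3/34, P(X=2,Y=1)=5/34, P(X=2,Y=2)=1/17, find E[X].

First find marginal of X:
P(X=0) = 6/17
P(X=1) = 6/17
P(X=2) = 5/17
E[X] = 0 × 6/17 + 1 × 6/17 + 2 × 5/17 = 16/17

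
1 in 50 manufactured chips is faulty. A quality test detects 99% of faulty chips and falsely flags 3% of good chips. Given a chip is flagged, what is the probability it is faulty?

Let D = the rare event, + = positive/flagged.
P(D) = 1/50
P(+|D) = 99/100
P(+|D') = 3/100
P(+) = P(+|D)P(D) + P(+|D')P(D')
     = \frac{99}{100} × \frac{1}{50} + \frac{3}{100} × \frac{49}{50}
     = \frac{123}{2500}
P(D|+) = P(+|D)P(D)/P(+) = \frac{33}{82}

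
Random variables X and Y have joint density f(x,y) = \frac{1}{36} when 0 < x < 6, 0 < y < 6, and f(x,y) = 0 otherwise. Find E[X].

f_X(x) = ∫_0^6 \frac{1}{36} dy = \frac{1}{6}
E[X] = ∫_0^6 x × (\frac{1}{6}) dx = 3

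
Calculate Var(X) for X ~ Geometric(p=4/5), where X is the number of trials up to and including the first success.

For X ~ Geometric(p=4/5), where X is the number of trials up to and including the first success:
Var(X) = \frac{5}{16}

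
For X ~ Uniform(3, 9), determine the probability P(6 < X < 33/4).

P(6 < X < 33/4) = ∫_{6}^{33/4} f(x) dx
where f(x) = \frac{1}{6}
= \frac{3}{8}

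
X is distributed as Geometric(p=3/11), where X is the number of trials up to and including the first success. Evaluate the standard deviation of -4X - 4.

For X ~ Geometric(p=3/11), where X is the number of trials up to and including the first success:
Var(X) = \frac{88}{9}
SD(X) = √(Var(X)) = √(\frac{88}{9}) = \frac{2 \sqrt{22}}{3}
SD(-4X - 4) = |-4| × SD(X) = 4 × \frac{2 \sqrt{22}}{3} = \frac{8 \sqrt{22}}{3}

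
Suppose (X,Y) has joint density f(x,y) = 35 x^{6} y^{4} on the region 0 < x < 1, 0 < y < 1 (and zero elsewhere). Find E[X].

E[X] = ∫_0^1 ∫_0^1 x × f(x,y) dy dx
= ∫_0^1 ∫_0^1 x × (35 x^{6} y^{4}) dy dx
= \frac{7}{8}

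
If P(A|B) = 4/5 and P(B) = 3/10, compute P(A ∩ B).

By definition, P(A|B) = P(A ∩ B) / P(B)
So P(A ∩ B) = P(A|B) × P(B)
= 4/5 × 3/10
= 6/25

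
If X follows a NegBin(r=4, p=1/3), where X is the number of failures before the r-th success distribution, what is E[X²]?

Using the identity E[X²] = Var(X) + (E[X])²:
E[X] = 8
Var(X) = 24
E[X²] = 24 + (8)²
= 88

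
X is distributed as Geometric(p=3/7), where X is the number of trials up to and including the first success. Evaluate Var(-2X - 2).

For X ~ Geometric(p=3/7), where X is the number of trials up to and including the first success:
Var(X) = \frac{28}{9}
Var(-2X - 2) = (-2)² × Var(X) = 4 × \frac{28}{9} = \frac{112}{9}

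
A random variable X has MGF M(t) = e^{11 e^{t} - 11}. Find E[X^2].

To find E[X^2], compute M^(2)(0):
M^(1)(t) = 11 e^{t} e^{11 e^{t} - 11}
M^(2)(t) = 121 e^{2 t} e^{11 e^{t} - 11} + 11 e^{t} e^{11 e^{t} - 11}
M^(2)(0) = 132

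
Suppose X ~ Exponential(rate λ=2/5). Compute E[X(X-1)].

E[X(X-1)] = E[X² - X] = E[X²] - E[X]
E[X] = \frac{5}{2}
E[X²] = Var(X) + (E[X])² = \frac{25}{4} + (\frac{5}{2})² = \frac{25}{2}
E[X(X-1)] = \frac{25}{2} - \frac{5}{2} = 10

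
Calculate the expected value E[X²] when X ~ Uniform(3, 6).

Using the identity E[X²] = Var(X) + (E[X])²:
E[X] = \frac{9}{2}
Var(X) = \frac{3}{4}
E[X²] = \frac{3}{4} + (\frac{9}{2})²
= 21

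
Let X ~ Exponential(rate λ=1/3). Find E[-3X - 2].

For X ~ Exponential(rate λ=1/3):
E[X] = 3
E[-3X - 2] = -3 × E[X] - 2 = -11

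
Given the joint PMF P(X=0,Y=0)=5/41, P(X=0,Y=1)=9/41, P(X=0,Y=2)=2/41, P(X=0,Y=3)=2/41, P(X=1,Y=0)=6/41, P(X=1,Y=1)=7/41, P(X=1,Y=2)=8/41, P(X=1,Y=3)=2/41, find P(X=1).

P(X=1) = P(X=1,Y=0) + P(X=1,Y=1) + P(X=1,Y=2) + P(X=1,Y=3)
= 6/41 + 7/41 + 8/41 + 2/41
= 23/41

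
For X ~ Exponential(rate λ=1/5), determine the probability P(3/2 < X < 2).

P(3/2 < X < 2) = ∫_{3/2}^{2} f(x) dx
where f(x) = \frac{e^{- \frac{x}{5}}}{5}
= - \frac{1}{e^{\frac{2}{5}}} + e^{- \frac{3}{10}}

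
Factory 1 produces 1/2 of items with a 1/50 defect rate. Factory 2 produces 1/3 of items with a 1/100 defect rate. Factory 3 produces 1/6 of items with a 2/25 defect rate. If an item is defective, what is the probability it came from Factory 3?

Using Bayes' theorem:
P(F1) = 1/2, P(D|F1) = 1/50
P(F2) = 1/3, P(D|F2) = 1/100
P(F3) = 1/6, P(D|F3) = 2/25
P(D) = P(D|F1)P(F1) + P(D|F2)P(F2) + P(D|F3)P(F3)
     = \frac{2}{75}
P(F3|D) = P(D|F3)P(F3) / P(D)
= \frac{1}{2}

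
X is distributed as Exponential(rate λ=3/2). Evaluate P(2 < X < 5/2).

P(2 < X < 5/2) = ∫_{2}^{5/2} f(x) dx
where f(x) = \frac{3 e^{- \frac{3 x}{2}}}{2}
= - \frac{1}{e^{\frac{15}{4}}} + e^{-3}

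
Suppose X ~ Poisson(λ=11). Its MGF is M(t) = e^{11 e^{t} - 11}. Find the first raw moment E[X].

To find E[X], compute M^(1)(0):
M^(1)(t) = 11 e^{t} e^{11 e^{t} - 11}
M^(1)(0) = 11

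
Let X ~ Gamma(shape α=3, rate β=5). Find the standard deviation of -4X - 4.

For X ~ Gamma(shape α=3, rate β=5):
Var(X) = \frac{3}{25}
SD(X) = √(Var(X)) = √(\frac{3}{25}) = \frac{\sqrt{3}}{5}
SD(-4X - 4) = |-4| × SD(X) = 4 × \frac{\sqrt{3}}{5} = \frac{4 \sqrt{3}}{5}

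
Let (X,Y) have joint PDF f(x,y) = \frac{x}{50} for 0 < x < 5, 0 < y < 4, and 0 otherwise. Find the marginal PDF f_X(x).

f_X(x) = ∫_0^4 f(x,y) dy
= ∫_0^4 \frac{x}{50} dy
= \frac{2 x}{25} for 0 < x < 5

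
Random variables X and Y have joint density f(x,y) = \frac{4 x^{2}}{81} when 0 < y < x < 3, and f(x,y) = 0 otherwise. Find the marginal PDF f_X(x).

f_X(x) = ∫_0^x \frac{4 x^{2}}{81} dy = \frac{4 x^{3}}{81}
for 0 < x < 3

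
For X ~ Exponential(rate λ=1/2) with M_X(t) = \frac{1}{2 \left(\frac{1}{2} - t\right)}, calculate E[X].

To find E[X], compute M^(1)(0):
M^(1)(t) = \frac{1}{2 \left(\frac{1}{2} - t\right)^{2}}
M^(1)(0) = 2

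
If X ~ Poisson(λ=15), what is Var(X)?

For X ~ Poisson(λ=15):
Var(X) = 15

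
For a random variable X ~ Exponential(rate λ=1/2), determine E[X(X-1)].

E[X(X-1)] = E[X² - X] = E[X²] - E[X]
E[X] = 2
E[X²] = Var(X) + (E[X])² = 4 + (2)² = 8
E[X(X-1)] = 8 - 2 = 6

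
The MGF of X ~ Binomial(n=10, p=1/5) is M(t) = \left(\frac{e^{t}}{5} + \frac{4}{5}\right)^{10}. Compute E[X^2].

To find E[X^2], compute M^(2)(0):
M^(1)(t) = 2 \left(\frac{e^{t}}{5} + \frac{4}{5}\right)^{9} e^{t}
M^(2)(t) = 2 \left(\frac{e^{t}}{5} + \frac{4}{5}\right)^{9} e^{t} + \frac{18 \left(\frac{e^{t}}{5} + \frac{4}{5}\right)^{8} e^{2 t}}{5}
M^(2)(0) = \frac{28}{5}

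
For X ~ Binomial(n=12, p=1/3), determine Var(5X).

For X ~ Binomial(n=12, p=1/3):
Var(X) = \frac{8}{3}
Var(5X) = (5)² × Var(X) = 25 × \frac{8}{3} = \frac{200}{3}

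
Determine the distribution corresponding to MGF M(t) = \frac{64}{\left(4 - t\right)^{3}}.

The MGF M(t) = \frac{64}{\left(4 - t\right)^{3}} is the standard form for the Gamma distribution.
Comparing with the known MGF formula identifies: Gamma(shape α=3, rate β=4)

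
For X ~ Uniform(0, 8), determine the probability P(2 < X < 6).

P(2 < X < 6) = ∫_{2}^{6} f(x) dx
where f(x) = \frac{1}{8}
= \frac{1}{2}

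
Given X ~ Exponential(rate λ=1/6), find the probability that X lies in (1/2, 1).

P(1/2 < X < 1) = ∫_{1/2}^{1} f(x) dx
where f(x) = \frac{e^{- \frac{x}{6}}}{6}
= - \frac{1}{e^{\frac{1}{6}}} + e^{- \frac{1}{12}}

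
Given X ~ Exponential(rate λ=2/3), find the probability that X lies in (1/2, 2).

P(1/2 < X < 2) = ∫_{1/2}^{2} f(x) dx
where f(x) = \frac{2 e^{- \frac{2 x}{3}}}{3}
= - \frac{1 - e}{e^{\frac{4}{3}}}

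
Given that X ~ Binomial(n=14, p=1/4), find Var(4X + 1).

For X ~ Binomial(n=14, p=1/4):
Var(X) = \frac{21}{8}
Var(4X + 1) = (4)² × Var(X) = 16 × \frac{21}{8} = 42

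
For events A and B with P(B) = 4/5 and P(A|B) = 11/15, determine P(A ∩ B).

By definition, P(A|B) = P(A ∩ B) / P(B)
So P(A ∩ B) = P(A|B) × P(B)
= 11/15 × 4/5
= 44/75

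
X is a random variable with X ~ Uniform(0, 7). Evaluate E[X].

For X ~ Uniform(0, 7), the expected value is:
E[X] = \frac{7}{2}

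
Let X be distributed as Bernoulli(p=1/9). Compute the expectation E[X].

For X ~ Bernoulli(p=1/9), the expected value is:
E[X] = \frac{1}{9}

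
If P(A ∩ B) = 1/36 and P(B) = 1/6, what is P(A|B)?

P(A|B) = P(A ∩ B) / P(B)
= (1/36) / (1/6)
= 1/6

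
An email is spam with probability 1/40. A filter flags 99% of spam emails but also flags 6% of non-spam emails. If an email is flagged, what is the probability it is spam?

Let D = the rare event, + = positive/flagged.
P(D) = 1/40
P(+|D) = 99/100
P(+|D') = 6/100 = 3/50
P(+) = P(+|D)P(D) + P(+|D')P(D')
     = \frac{99}{100} × \frac{1}{40} + \frac{3}{50} × \frac{39}{40}
     = \frac{333}{4000}
P(D|+) = P(+|D)P(D)/P(+) = \frac{11}{37}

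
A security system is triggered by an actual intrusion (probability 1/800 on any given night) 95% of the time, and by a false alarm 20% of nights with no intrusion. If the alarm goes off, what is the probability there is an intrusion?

Let D = the rare event, + = positive/flagged.
P(D) = 1/800
P(+|D) = 95/100 = 19/20
P(+|D') = 20/100 = 1/5
P(+) = P(+|D)P(D) + P(+|D')P(D')
     = \frac{19}{20} × \frac{1}{800} + \frac{1}{5} × \frac{799}{800}
     = \frac{643}{3200}
P(D|+) = P(+|D)P(D)/P(+) = \frac{19}{3215}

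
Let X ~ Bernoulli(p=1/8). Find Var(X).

For X ~ Bernoulli(p=1/8):
Var(X) = \frac{7}{64}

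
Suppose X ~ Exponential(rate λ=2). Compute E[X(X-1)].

E[X(X-1)] = E[X² - X] = E[X²] - E[X]
E[X] = \frac{1}{2}
E[X²] = Var(X) + (E[X])² = \frac{1}{4} + (\frac{1}{2})² = \frac{1}{2}
E[X(X-1)] = \frac{1}{2} - \frac{1}{2} = 0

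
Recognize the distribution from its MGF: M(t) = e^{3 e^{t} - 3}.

The MGF M(t) = e^{3 e^{t} - 3} is the standard form for the Poisson distribution.
Comparing with the known MGF formula identifies: Poisson(λ=3)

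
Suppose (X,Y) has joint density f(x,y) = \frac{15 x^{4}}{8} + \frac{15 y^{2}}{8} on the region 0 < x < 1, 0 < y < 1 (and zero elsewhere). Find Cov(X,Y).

E[XY] = ∫∫ xy × f(x,y) dx dy = \frac{25}{64}
E[X] = \frac{5}{8}
E[Y] = \frac{21}{32}
Cov(X,Y) = E[XY] - E[X]E[Y] = - \frac{5}{256}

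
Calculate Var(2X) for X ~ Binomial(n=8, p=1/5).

For X ~ Binomial(n=8, p=1/5):
Var(X) = \frac{32}{25}
Var(2X) = (2)² × Var(X) = 4 × \frac{32}{25} = \frac{128}{25}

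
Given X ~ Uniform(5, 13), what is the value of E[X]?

For X ~ Uniform(5, 13), the expected value is:
E[X] = 9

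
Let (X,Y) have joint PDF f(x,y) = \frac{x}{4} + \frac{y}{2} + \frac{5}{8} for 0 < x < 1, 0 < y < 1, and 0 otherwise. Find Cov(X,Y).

E[XY] = ∫∫ xy × f(x,y) dx dy = \frac{9}{32}
E[X] = \frac{25}{48}
E[Y] = \frac{13}{24}
Cov(X,Y) = E[XY] - E[X]E[Y] = - \frac{1}{1152}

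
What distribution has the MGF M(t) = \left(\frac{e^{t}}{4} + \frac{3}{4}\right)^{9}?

The MGF M(t) = \left(\frac{e^{t}}{4} + \frac{3}{4}\right)^{9} is the standard form for the Binomial distribution.
Comparing with the known MGF formula identifies: Binomial(n=9, p=1/4)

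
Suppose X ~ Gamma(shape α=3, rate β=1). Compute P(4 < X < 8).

P(4 < X < 8) = ∫_{4}^{8} f(x) dx
where f(x) = \frac{x^{2} e^{- x}}{2}
= \frac{-41 + 13 e^{4}}{e^{8}}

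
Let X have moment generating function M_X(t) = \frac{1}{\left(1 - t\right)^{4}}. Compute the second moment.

To find E[X^2], compute M^(2)(0):
M^(1)(t) = \frac{4}{\left(1 - t\right)^{5}}
M^(2)(t) = \frac{20}{\left(1 - t\right)^{6}}
M^(2)(0) = 20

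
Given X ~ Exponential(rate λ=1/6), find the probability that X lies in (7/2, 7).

P(7/2 < X < 7) = ∫_{7/2}^{7} f(x) dx
where f(x) = \frac{e^{- \frac{x}{6}}}{6}
= - \frac{1}{e^{\frac{7}{6}}} + e^{- \frac{7}{12}}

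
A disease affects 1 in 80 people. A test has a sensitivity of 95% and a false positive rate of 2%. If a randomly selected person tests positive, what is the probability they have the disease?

Let D = the rare event, + = positive/flagged.
P(D) = 1/80
P(+|D) = 95/100 = 19/20
P(+|D') = 2/100 = 1/50
P(+) = P(+|D)P(D) + P(+|D')P(D')
     = \frac{19}{20} × \frac{1}{80} + \frac{1}{50} × \frac{79}{80}
     = \frac{253}{8000}
P(D|+) = P(+|D)P(D)/P(+) = \frac{95}{253}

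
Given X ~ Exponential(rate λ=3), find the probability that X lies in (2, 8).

P(2 < X < 8) = ∫_{2}^{8} f(x) dx
where f(x) = 3 e^{- 3 x}
= - \frac{1 - e^{18}}{e^{24}}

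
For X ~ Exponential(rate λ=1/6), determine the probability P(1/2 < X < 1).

P(1/2 < X < 1) = ∫_{1/2}^{1} f(x) dx
where f(x) = \frac{e^{- \frac{x}{6}}}{6}
= - \frac{1}{e^{\frac{1}{6}}} + e^{- \frac{1}{12}}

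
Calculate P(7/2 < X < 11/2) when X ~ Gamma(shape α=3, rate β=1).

P(7/2 < X < 11/2) = ∫_{7/2}^{11/2} f(x) dx
where f(x) = \frac{x^{2} e^{- x}}{2}
= \frac{-173 + 85 e^{2}}{8 e^{\frac{11}{2}}}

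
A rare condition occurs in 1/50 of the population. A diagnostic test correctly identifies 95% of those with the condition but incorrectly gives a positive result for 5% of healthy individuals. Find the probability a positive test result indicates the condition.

Let D = the rare event, + = positive/flagged.
P(D) = 1/50
P(+|D) = 95/100 = 19/20
P(+|D') = 5/100 = 1/20
P(+) = P(+|D)P(D) + P(+|D')P(D')
     = \frac{19}{20} × \frac{1}{50} + \frac{1}{20} × \frac{49}{50}
     = \frac{17}{250}
P(D|+) = P(+|D)P(D)/P(+) = \frac{19}{68}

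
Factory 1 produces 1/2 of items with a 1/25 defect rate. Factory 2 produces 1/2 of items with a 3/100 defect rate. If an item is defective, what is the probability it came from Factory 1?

Using Bayes' theorem:
P(F1) = 1/2, P(D|F1) = 1/25
P(F2) = 1/2, P(D|F2) = 3/100
P(D) = P(D|F1)P(F1) + P(D|F2)P(F2)
     = \frac{7}{200}
P(F1|D) = P(D|F1)P(F1) / P(D)
= \frac{4}{7}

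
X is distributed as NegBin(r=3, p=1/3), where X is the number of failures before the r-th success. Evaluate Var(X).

For X ~ NegBin(r=3, p=1/3), where X is the number of failures before the r-th success:
Var(X) = 18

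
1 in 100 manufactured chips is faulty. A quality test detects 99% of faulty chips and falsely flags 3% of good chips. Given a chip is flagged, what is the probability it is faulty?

Let D = the rare event, + = positive/flagged.
P(D) = 1/100
P(+|D) = 99/100
P(+|D') = 3/100
P(+) = P(+|D)P(D) + P(+|D')P(D')
     = \frac{99}{100} × \frac{1}{100} + \frac{3}{100} × \frac{99}{100}
     = \frac{99}{2500}
P(D|+) = P(+|D)P(D)/P(+) = \frac{1}{4}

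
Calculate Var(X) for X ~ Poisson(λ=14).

For X ~ Poisson(λ=14):
Var(X) = 14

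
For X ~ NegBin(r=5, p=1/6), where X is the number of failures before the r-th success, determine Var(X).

For X ~ NegBin(r=5, p=1/6), where X is the number of failures before the r-th success:
Var(X) = 150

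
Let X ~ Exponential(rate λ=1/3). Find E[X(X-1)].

E[X(X-1)] = E[X² - X] = E[X²] - E[X]
E[X] = 3
E[X²] = Var(X) + (E[X])² = 9 + (3)² = 18
E[X(X-1)] = 18 - 3 = 15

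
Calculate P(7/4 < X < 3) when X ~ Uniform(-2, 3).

P(7/4 < X < 3) = ∫_{7/4}^{3} f(x) dx
where f(x) = \frac{1}{5}
= \frac{1}{4}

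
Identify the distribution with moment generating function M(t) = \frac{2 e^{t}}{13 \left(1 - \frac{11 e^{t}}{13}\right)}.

The MGF M(t) = \frac{2 e^{t}}{13 \left(1 - \frac{11 e^{t}}{13}\right)} is the standard form for the Geometric distribution.
Comparing with the known MGF formula identifies: Geometric(p=2/13), X = trial number of first success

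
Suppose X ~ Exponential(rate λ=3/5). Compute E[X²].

Using the identity E[X²] = Var(X) + (E[X])²:
E[X] = \frac{5}{3}
Var(X) = \frac{25}{9}
E[X²] = \frac{25}{9} + (\frac{5}{3})²
= \frac{50}{9}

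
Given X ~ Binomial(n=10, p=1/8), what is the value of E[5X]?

For X ~ Binomial(n=10, p=1/8):
E[X] = \frac{5}{4}
E[5X] = 5 × E[X] + 0 = \frac{25}{4}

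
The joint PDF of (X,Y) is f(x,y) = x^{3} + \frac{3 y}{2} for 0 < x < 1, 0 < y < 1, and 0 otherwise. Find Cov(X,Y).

E[XY] = ∫∫ xy × f(x,y) dx dy = \frac{7}{20}
E[X] = \frac{23}{40}
E[Y] = \frac{5}{8}
Cov(X,Y) = E[XY] - E[X]E[Y] = - \frac{3}{320}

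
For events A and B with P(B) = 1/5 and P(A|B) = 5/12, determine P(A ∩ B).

By definition, P(A|B) = P(A ∩ B) / P(B)
So P(A ∩ B) = P(A|B) × P(B)
= 5/12 × 1/5
= 1/12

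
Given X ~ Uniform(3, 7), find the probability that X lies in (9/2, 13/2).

P(9/2 < X < 13/2) = ∫_{9/2}^{13/2} f(x) dx
where f(x) = \frac{1}{4}
= \frac{1}{2}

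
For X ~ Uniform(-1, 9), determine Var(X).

For X ~ Uniform(-1, 9):
Var(X) = \frac{25}{3}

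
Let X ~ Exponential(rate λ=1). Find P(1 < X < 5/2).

P(1 < X < 5/2) = ∫_{1}^{5/2} f(x) dx
where f(x) = e^{- x}
= - \frac{1}{e^{\frac{5}{2}}} + e^{-1}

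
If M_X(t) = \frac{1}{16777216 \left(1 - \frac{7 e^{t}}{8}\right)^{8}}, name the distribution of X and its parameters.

The MGF M(t) = \frac{1}{16777216 \left(1 - \frac{7 e^{t}}{8}\right)^{8}} is the standard form for the NegativeBinomial distribution.
Comparing with the known MGF formula identifies: NegBin(r=8, p=1/8), X = failures before r-th success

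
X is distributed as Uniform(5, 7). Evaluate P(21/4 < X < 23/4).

P(21/4 < X < 23/4) = ∫_{21/4}^{23/4} f(x) dx
where f(x) = \frac{1}{2}
= \frac{1}{4}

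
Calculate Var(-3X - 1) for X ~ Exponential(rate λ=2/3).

For X ~ Exponential(rate λ=2/3):
Var(X) = \frac{9}{4}
Var(-3X - 1) = (-3)² × Var(X) = 9 × \frac{9}{4} = \frac{81}{4}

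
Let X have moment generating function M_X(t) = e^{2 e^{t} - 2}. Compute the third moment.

To find E[X^3], compute M^(3)(0):
M^(1)(t) = 2 e^{t} e^{2 e^{t} - 2}
M^(2)(t) = 4 e^{2 t} e^{2 e^{t} - 2} + 2 e^{t} e^{2 e^{t} - 2}
M^(3)(t) = 8 e^{3 t} e^{2 e^{t} - 2} + 12 e^{2 t} e^{2 e^{t} - 2} + 2 e^{t} e^{2 e^{t} - 2}
M^(3)(0) = 22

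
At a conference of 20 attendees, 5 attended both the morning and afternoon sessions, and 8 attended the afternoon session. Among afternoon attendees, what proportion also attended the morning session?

P(A ∩ B) = 5/20 = 1/4
P(B) = 8/20 = 2/5
P(A|B) = P(A ∩ B) / P(B) = (1/4) / (2/5) = 5/8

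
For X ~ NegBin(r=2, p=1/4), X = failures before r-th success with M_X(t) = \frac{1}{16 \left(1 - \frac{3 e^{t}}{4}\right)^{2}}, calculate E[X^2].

To find E[X^2], compute M^(2)(0):
M^(1)(t) = \frac{3 e^{t}}{32 \left(1 - \frac{3 e^{t}}{4}\right)^{3}}
M^(2)(t) = \frac{3 e^{t}}{32 \left(1 - \frac{3 e^{t}}{4}\right)^{3}} + \frac{27 e^{2 t}}{128 \left(1 - \frac{3 e^{t}}{4}\right)^{4}}
M^(2)(0) = 60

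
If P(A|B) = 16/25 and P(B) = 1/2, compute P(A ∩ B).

By definition, P(A|B) = P(A ∩ B) / P(B)
So P(A ∩ B) = P(A|B) × P(B)
= 16/25 × 1/2
= 8/25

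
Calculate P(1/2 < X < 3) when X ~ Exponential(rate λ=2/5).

P(1/2 < X < 3) = ∫_{1/2}^{3} f(x) dx
where f(x) = \frac{2 e^{- \frac{2 x}{5}}}{5}
= - \frac{1 - e}{e^{\frac{6}{5}}}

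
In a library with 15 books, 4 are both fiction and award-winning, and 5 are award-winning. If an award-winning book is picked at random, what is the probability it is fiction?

P(A ∩ B) = 4/15
P(B) = 5/15 = 1/3
P(A|B) = P(A ∩ B) / P(B) = (4/15) / (1/3) = 4/5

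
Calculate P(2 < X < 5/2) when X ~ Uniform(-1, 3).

P(2 < X < 5/2) = ∫_{2}^{5/2} f(x) dx
where f(x) = \frac{1}{4}
= \frac{1}{8}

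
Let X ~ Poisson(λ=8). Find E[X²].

Using the identity E[X²] = Var(X) + (E[X])²:
E[X] = 8
Var(X) = 8
E[X²] = 8 + (8)²
= 72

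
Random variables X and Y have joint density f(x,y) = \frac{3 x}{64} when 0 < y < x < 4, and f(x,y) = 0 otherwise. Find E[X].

f_X(x) = ∫_0^x \frac{3 x}{64} dy = \frac{3 x^{2}}{64}
E[X] = ∫_0^4 x × (\frac{3 x^{2}}{64}) dx = 3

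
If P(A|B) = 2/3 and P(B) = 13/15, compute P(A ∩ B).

By definition, P(A|B) = P(A ∩ B) / P(B)
So P(A ∩ B) = P(A|B) × P(B)
= 2/3 × 13/15
= 26/45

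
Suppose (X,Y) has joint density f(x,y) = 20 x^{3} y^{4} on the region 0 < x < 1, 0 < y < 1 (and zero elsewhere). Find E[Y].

E[Y] = ∫_0^1 ∫_0^1 y × f(x,y) dx dy
= \frac{5}{6}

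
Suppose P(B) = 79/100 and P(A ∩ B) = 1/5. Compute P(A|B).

P(A|B) = P(A ∩ B) / P(B)
= (1/5) / (79/100)
= 20/79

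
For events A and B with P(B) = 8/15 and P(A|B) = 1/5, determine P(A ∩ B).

By definition, P(A|B) = P(A ∩ B) / P(B)
So P(A ∩ B) = P(A|B) × P(B)
= 1/5 × 8/15
= 8/75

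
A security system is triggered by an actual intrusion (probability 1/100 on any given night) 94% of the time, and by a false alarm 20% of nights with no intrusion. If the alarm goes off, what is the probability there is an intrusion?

Let D = the rare event, + = positive/flagged.
P(D) = 1/100
P(+|D) = 94/100 = 47/50
P(+|D') = 20/100 = 1/5
P(+) = P(+|D)P(D) + P(+|D')P(D')
     = \frac{47}{50} × \frac{1}{100} + \frac{1}{5} × \frac{99}{100}
     = \frac{1037}{5000}
P(D|+) = P(+|D)P(D)/P(+) = \frac{47}{1037}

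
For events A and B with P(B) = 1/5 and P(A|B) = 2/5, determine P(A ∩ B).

By definition, P(A|B) = P(A ∩ B) / P(B)
So P(A ∩ B) = P(A|B) × P(B)
= 2/5 × 1/5
= 2/25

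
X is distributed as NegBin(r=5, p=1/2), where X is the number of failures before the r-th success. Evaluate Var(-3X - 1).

For X ~ NegBin(r=5, p=1/2), where X is the number of failures before the r-th success:
Var(X) = 10
Var(-3X - 1) = (-3)² × Var(X) = 9 × 10 = 90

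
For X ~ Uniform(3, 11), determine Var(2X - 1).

For X ~ Uniform(3, 11):
Var(X) = \frac{16}{3}
Var(2X - 1) = (2)² × Var(X) = 4 × \frac{16}{3} = \frac{64}{3}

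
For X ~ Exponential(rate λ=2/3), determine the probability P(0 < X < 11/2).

P(0 < X < 11/2) = ∫_{0}^{11/2} f(x) dx
where f(x) = \frac{2 e^{- \frac{2 x}{3}}}{3}
= 1 - e^{- \frac{11}{3}}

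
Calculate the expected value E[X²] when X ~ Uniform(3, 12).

Using the identity E[X²] = Var(X) + (E[X])²:
E[X] = \frac{15}{2}
Var(X) = \frac{27}{4}
E[X²] = \frac{27}{4} + (\frac{15}{2})²
= 63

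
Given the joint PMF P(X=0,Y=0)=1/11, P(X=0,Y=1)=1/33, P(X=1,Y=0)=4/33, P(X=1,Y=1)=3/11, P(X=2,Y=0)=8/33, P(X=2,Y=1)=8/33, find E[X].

First find marginal of X:
P(X=0) = 4/33
P(X=1) = 13/33
P(X=2) = 16/33
E[X] = 0 × 4/33 + 1 × 13/33 + 2 × 16/33 = 15/11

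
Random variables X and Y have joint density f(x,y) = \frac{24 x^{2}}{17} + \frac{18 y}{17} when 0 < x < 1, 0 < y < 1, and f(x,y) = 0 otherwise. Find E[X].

E[X] = ∫_0^1 ∫_0^1 x × f(x,y) dy dx
= ∫_0^1 ∫_0^1 x × (\frac{24 x^{2}}{17} + \frac{18 y}{17}) dy dx
= \frac{21}{34}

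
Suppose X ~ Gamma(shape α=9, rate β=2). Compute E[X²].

Using the identity E[X²] = Var(X) + (E[X])²:
E[X] = \frac{9}{2}
Var(X) = \frac{9}{4}
E[X²] = \frac{9}{4} + (\frac{9}{2})²
= \frac{45}{2}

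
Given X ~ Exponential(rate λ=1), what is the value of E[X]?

For X ~ Exponential(rate λ=1), the expected value is:
E[X] = 1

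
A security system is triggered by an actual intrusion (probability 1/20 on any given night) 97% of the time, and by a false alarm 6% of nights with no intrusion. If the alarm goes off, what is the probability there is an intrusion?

Let D = the rare event, + = positive/flagged.
P(D) = 1/20
P(+|D) = 97/100
P(+|D') = 6/100 = 3/50
P(+) = P(+|D)P(D) + P(+|D')P(D')
     = \frac{97}{100} × \frac{1}{20} + \frac{3}{50} × \frac{19}{20}
     = \frac{211}{2000}
P(D|+) = P(+|D)P(D)/P(+) = \frac{97}{211}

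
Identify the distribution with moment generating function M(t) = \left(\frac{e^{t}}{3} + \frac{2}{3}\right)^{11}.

The MGF M(t) = \left(\frac{e^{t}}{3} + \frac{2}{3}\right)^{11} is the standard form for the Binomial distribution.
Comparing with the known MGF formula identifies: Binomial(n=11, p=1/3)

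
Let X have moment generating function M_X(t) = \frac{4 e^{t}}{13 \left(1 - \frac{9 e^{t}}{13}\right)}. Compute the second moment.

To find E[X^2], compute M^(2)(0):
M^(1)(t) = \frac{4 e^{t}}{13 \left(1 - \frac{9 e^{t}}{13}\right)} + \frac{36 e^{2 t}}{169 \left(1 - \frac{9 e^{t}}{13}\right)^{2}}
M^(2)(t) = \frac{4 e^{t}}{13 \left(1 - \frac{9 e^{t}}{13}\right)} + \frac{108 e^{2 t}}{169 \left(1 - \frac{9 e^{t}}{13}\right)^{2}} + \frac{648 e^{3 t}}{2197 \left(1 - \frac{9 e^{t}}{13}\right)^{3}}
M^(2)(0) = \frac{143}{8}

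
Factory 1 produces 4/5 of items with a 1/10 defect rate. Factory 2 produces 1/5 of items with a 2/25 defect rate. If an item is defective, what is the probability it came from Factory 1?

Using Bayes' theorem:
P(F1) = 4/5, P(D|F1) = 1/10
P(F2) = 1/5, P(D|F2) = 2/25
P(D) = P(D|F1)P(F1) + P(D|F2)P(F2)
     = \frac{12}{125}
P(F1|D) = P(D|F1)P(F1) / P(D)
= \frac{5}{6}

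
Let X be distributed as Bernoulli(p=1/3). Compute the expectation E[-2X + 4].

For X ~ Bernoulli(p=1/3):
E[X] = \frac{1}{3}
E[-2X + 4] = -2 × E[X] + 4 = \frac{10}{3}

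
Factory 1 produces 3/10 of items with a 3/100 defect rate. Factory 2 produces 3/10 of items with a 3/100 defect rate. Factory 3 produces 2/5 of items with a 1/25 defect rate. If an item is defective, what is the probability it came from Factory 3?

Using Bayes' theorem:
P(F1) = 3/10, P(D|F1) = 3/100
P(F2) = 3/10, P(D|F2) = 3/100
P(F3) = 2/5, P(D|F3) = 1/25
P(D) = P(D|F1)P(F1) + P(D|F2)P(F2) + P(D|F3)P(F3)
     = \frac{17}{500}
P(F3|D) = P(D|F3)P(F3) / P(D)
= \frac{8}{17}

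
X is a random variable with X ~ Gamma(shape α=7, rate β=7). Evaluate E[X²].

Using the identity E[X²] = Var(X) + (E[X])²:
E[X] = 1
Var(X) = \frac{1}{7}
E[X²] = \frac{1}{7} + (1)²
= \frac{8}{7}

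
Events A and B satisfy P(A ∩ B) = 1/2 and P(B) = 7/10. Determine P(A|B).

P(A|B) = P(A ∩ B) / P(B)
= (1/2) / (7/10)
= 5/7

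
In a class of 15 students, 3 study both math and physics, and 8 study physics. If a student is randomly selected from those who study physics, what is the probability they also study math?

P(A ∩ B) = 3/15 = 1/5
P(B) = 8/15
P(A|B) = P(A ∩ B) / P(B) = (1/5) / (8/15) = 3/8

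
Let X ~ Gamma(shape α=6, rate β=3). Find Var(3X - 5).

For X ~ Gamma(shape α=6, rate β=3):
Var(X) = \frac{2}{3}
Var(3X - 5) = (3)² × Var(X) = 9 × \frac{2}{3} = 6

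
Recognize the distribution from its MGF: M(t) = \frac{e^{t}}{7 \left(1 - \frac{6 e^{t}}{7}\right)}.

The MGF M(t) = \frac{e^{t}}{7 \left(1 - \frac{6 e^{t}}{7}\right)} is the standard form for the Geometric distribution.
Comparing with the known MGF formula identifies: Geometric(p=1/7), X = trial number of first success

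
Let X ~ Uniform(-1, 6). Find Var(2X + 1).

For X ~ Uniform(-1, 6):
Var(X) = \frac{49}{12}
Var(2X + 1) = (2)² × Var(X) = 4 × \frac{49}{12} = \frac{49}{3}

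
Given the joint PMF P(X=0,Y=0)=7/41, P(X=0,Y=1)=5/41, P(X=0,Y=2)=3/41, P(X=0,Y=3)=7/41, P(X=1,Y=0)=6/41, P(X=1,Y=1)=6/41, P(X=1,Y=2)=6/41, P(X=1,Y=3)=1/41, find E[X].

First find marginal of X:
P(X=0) = 22/41
P(X=1) = 19/41
E[X] = 0 × 22/41 + 1 × 19/41 = 19/41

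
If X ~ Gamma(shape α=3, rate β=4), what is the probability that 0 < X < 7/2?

P(0 < X < 7/2) = ∫_{0}^{7/2} f(x) dx
where f(x) = 32 x^{2} e^{- 4 x}
= 1 - \frac{113}{e^{14}}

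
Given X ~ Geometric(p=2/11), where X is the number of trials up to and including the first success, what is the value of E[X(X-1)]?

E[X(X-1)] = E[X² - X] = E[X²] - E[X]
E[X] = \frac{11}{2}
E[X²] = Var(X) + (E[X])² = \frac{99}{4} + (\frac{11}{2})² = 55
E[X(X-1)] = 55 - \frac{11}{2} = \frac{99}{2}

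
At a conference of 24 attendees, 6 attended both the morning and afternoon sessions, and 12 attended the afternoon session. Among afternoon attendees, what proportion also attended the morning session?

P(A ∩ B) = 6/24 = 1/4
P(B) = 12/24 = 1/2
P(A|B) = P(A ∩ B) / P(B) = (1/4) / (1/2) = 1/2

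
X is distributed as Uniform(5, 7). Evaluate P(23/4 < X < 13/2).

P(23/4 < X < 13/2) = ∫_{23/4}^{13/2} f(x) dx
where f(x) = \frac{1}{2}
= \frac{3}{8}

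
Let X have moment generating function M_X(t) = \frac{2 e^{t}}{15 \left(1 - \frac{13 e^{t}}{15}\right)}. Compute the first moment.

To find E[X], compute M^(1)(0):
M^(1)(t) = \frac{2 e^{t}}{15 \left(1 - \frac{13 e^{t}}{15}\right)} + \frac{26 e^{2 t}}{225 \left(1 - \frac{13 e^{t}}{15}\right)^{2}}
M^(1)(0) = \frac{15}{2}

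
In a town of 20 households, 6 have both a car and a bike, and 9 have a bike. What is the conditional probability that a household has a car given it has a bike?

P(A ∩ B) = 6/20 = 3/10
P(B) = 9/20
P(A|B) = P(A ∩ B) / P(B) = (3/10) / (9/20) = 2/3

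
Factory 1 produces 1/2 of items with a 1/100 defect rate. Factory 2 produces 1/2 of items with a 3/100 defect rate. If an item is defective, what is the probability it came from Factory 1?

Using Bayes' theorem:
P(F1) = 1/2, P(D|F1) = 1/100
P(F2) = 1/2, P(D|F2) = 3/100
P(D) = P(D|F1)P(F1) + P(D|F2)P(F2)
     = \frac{1}{50}
P(F1|D) = P(D|F1)P(F1) / P(D)
= \frac{1}{4}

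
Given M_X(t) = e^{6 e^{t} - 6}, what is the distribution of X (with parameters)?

The MGF M(t) = e^{6 e^{t} - 6} is the standard form for the Poisson distribution.
Comparing with the known MGF formula identifies: Poisson(λ=6)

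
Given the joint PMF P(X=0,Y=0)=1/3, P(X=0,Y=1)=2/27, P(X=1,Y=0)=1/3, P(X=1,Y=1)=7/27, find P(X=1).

P(X=1) = P(X=1,Y=0) + P(X=1,Y=1)
= 1/3 + 7/27
= 16/27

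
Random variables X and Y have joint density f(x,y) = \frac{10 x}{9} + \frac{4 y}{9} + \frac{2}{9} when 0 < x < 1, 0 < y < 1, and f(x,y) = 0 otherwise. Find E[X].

E[X] = ∫_0^1 ∫_0^1 x × f(x,y) dy dx
= ∫_0^1 ∫_0^1 x × (\frac{10 x}{9} + \frac{4 y}{9} + \frac{2}{9}) dy dx
= \frac{16}{27}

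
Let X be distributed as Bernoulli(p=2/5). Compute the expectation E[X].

For X ~ Bernoulli(p=2/5), the expected value is:
E[X] = \frac{2}{5}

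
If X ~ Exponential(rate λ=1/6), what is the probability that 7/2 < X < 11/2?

P(7/2 < X < 11/2) = ∫_{7/2}^{11/2} f(x) dx
where f(x) = \frac{e^{- \frac{x}{6}}}{6}
= - \frac{1 - e^{\frac{1}{3}}}{e^{\frac{11}{12}}}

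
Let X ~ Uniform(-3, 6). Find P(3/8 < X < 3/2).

P(3/8 < X < 3/2) = ∫_{3/8}^{3/2} f(x) dx
where f(x) = \frac{1}{9}
= \frac{1}{8}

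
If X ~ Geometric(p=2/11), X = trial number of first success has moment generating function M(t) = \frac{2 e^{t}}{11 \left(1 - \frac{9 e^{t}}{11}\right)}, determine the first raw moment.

To find E[X], compute M^(1)(0):
M^(1)(t) = \frac{2 e^{t}}{11 \left(1 - \frac{9 e^{t}}{11}\right)} + \frac{18 e^{2 t}}{121 \left(1 - \frac{9 e^{t}}{11}\right)^{2}}
M^(1)(0) = \frac{11}{2}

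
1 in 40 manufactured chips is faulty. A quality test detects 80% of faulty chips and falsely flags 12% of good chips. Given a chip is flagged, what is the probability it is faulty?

Let D = the rare event, + = positive/flagged.
P(D) = 1/40
P(+|D) = 80/100 = 4/5
P(+|D') = 12/100 = 3/25
P(+) = P(+|D)P(D) + P(+|D')P(D')
     = \frac{4}{5} × \frac{1}{40} + \frac{3}{25} × \frac{39}{40}
     = \frac{137}{1000}
P(D|+) = P(+|D)P(D)/P(+) = \frac{20}{137}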